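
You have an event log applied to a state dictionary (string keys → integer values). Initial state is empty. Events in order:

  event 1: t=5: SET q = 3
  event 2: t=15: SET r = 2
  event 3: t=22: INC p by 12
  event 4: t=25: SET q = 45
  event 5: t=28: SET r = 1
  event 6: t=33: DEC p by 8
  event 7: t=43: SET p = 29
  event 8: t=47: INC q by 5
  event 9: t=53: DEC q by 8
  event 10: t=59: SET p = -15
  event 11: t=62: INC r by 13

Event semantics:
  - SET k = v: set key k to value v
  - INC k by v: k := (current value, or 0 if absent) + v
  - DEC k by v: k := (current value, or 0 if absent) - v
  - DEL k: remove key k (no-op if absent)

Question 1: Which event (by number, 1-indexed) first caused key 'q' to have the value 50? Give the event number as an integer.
Looking for first event where q becomes 50:
  event 1: q = 3
  event 2: q = 3
  event 3: q = 3
  event 4: q = 45
  event 5: q = 45
  event 6: q = 45
  event 7: q = 45
  event 8: q 45 -> 50  <-- first match

Answer: 8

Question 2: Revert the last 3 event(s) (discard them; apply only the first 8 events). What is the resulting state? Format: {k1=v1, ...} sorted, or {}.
Keep first 8 events (discard last 3):
  after event 1 (t=5: SET q = 3): {q=3}
  after event 2 (t=15: SET r = 2): {q=3, r=2}
  after event 3 (t=22: INC p by 12): {p=12, q=3, r=2}
  after event 4 (t=25: SET q = 45): {p=12, q=45, r=2}
  after event 5 (t=28: SET r = 1): {p=12, q=45, r=1}
  after event 6 (t=33: DEC p by 8): {p=4, q=45, r=1}
  after event 7 (t=43: SET p = 29): {p=29, q=45, r=1}
  after event 8 (t=47: INC q by 5): {p=29, q=50, r=1}

Answer: {p=29, q=50, r=1}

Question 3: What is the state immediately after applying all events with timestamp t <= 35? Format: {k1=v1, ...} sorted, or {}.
Answer: {p=4, q=45, r=1}

Derivation:
Apply events with t <= 35 (6 events):
  after event 1 (t=5: SET q = 3): {q=3}
  after event 2 (t=15: SET r = 2): {q=3, r=2}
  after event 3 (t=22: INC p by 12): {p=12, q=3, r=2}
  after event 4 (t=25: SET q = 45): {p=12, q=45, r=2}
  after event 5 (t=28: SET r = 1): {p=12, q=45, r=1}
  after event 6 (t=33: DEC p by 8): {p=4, q=45, r=1}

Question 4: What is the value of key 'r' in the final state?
Track key 'r' through all 11 events:
  event 1 (t=5: SET q = 3): r unchanged
  event 2 (t=15: SET r = 2): r (absent) -> 2
  event 3 (t=22: INC p by 12): r unchanged
  event 4 (t=25: SET q = 45): r unchanged
  event 5 (t=28: SET r = 1): r 2 -> 1
  event 6 (t=33: DEC p by 8): r unchanged
  event 7 (t=43: SET p = 29): r unchanged
  event 8 (t=47: INC q by 5): r unchanged
  event 9 (t=53: DEC q by 8): r unchanged
  event 10 (t=59: SET p = -15): r unchanged
  event 11 (t=62: INC r by 13): r 1 -> 14
Final: r = 14

Answer: 14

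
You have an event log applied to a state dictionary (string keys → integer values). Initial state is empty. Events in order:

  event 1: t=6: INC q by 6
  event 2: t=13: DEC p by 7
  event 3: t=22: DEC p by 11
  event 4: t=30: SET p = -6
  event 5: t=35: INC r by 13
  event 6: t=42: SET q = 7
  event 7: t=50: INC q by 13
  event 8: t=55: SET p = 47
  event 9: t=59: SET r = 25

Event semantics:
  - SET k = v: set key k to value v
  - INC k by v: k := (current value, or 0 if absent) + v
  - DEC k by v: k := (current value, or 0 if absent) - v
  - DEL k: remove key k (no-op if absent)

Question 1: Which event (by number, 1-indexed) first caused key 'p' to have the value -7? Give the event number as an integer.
Looking for first event where p becomes -7:
  event 2: p (absent) -> -7  <-- first match

Answer: 2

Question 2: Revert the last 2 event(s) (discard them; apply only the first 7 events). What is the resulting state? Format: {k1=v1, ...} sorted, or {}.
Keep first 7 events (discard last 2):
  after event 1 (t=6: INC q by 6): {q=6}
  after event 2 (t=13: DEC p by 7): {p=-7, q=6}
  after event 3 (t=22: DEC p by 11): {p=-18, q=6}
  after event 4 (t=30: SET p = -6): {p=-6, q=6}
  after event 5 (t=35: INC r by 13): {p=-6, q=6, r=13}
  after event 6 (t=42: SET q = 7): {p=-6, q=7, r=13}
  after event 7 (t=50: INC q by 13): {p=-6, q=20, r=13}

Answer: {p=-6, q=20, r=13}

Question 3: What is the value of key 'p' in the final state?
Track key 'p' through all 9 events:
  event 1 (t=6: INC q by 6): p unchanged
  event 2 (t=13: DEC p by 7): p (absent) -> -7
  event 3 (t=22: DEC p by 11): p -7 -> -18
  event 4 (t=30: SET p = -6): p -18 -> -6
  event 5 (t=35: INC r by 13): p unchanged
  event 6 (t=42: SET q = 7): p unchanged
  event 7 (t=50: INC q by 13): p unchanged
  event 8 (t=55: SET p = 47): p -6 -> 47
  event 9 (t=59: SET r = 25): p unchanged
Final: p = 47

Answer: 47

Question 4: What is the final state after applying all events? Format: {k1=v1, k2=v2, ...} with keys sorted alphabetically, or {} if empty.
  after event 1 (t=6: INC q by 6): {q=6}
  after event 2 (t=13: DEC p by 7): {p=-7, q=6}
  after event 3 (t=22: DEC p by 11): {p=-18, q=6}
  after event 4 (t=30: SET p = -6): {p=-6, q=6}
  after event 5 (t=35: INC r by 13): {p=-6, q=6, r=13}
  after event 6 (t=42: SET q = 7): {p=-6, q=7, r=13}
  after event 7 (t=50: INC q by 13): {p=-6, q=20, r=13}
  after event 8 (t=55: SET p = 47): {p=47, q=20, r=13}
  after event 9 (t=59: SET r = 25): {p=47, q=20, r=25}

Answer: {p=47, q=20, r=25}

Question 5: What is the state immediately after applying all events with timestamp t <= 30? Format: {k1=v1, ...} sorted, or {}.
Apply events with t <= 30 (4 events):
  after event 1 (t=6: INC q by 6): {q=6}
  after event 2 (t=13: DEC p by 7): {p=-7, q=6}
  after event 3 (t=22: DEC p by 11): {p=-18, q=6}
  after event 4 (t=30: SET p = -6): {p=-6, q=6}

Answer: {p=-6, q=6}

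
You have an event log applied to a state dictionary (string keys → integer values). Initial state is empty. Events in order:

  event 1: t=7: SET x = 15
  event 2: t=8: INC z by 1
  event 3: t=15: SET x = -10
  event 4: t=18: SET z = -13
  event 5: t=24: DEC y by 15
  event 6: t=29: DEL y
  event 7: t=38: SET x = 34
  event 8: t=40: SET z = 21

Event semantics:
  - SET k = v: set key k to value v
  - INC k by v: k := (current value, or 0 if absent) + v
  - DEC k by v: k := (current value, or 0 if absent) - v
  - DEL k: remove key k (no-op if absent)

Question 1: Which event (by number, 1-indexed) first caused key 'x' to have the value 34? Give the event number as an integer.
Answer: 7

Derivation:
Looking for first event where x becomes 34:
  event 1: x = 15
  event 2: x = 15
  event 3: x = -10
  event 4: x = -10
  event 5: x = -10
  event 6: x = -10
  event 7: x -10 -> 34  <-- first match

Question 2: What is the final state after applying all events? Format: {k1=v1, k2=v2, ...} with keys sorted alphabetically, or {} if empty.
  after event 1 (t=7: SET x = 15): {x=15}
  after event 2 (t=8: INC z by 1): {x=15, z=1}
  after event 3 (t=15: SET x = -10): {x=-10, z=1}
  after event 4 (t=18: SET z = -13): {x=-10, z=-13}
  after event 5 (t=24: DEC y by 15): {x=-10, y=-15, z=-13}
  after event 6 (t=29: DEL y): {x=-10, z=-13}
  after event 7 (t=38: SET x = 34): {x=34, z=-13}
  after event 8 (t=40: SET z = 21): {x=34, z=21}

Answer: {x=34, z=21}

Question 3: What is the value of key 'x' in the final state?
Answer: 34

Derivation:
Track key 'x' through all 8 events:
  event 1 (t=7: SET x = 15): x (absent) -> 15
  event 2 (t=8: INC z by 1): x unchanged
  event 3 (t=15: SET x = -10): x 15 -> -10
  event 4 (t=18: SET z = -13): x unchanged
  event 5 (t=24: DEC y by 15): x unchanged
  event 6 (t=29: DEL y): x unchanged
  event 7 (t=38: SET x = 34): x -10 -> 34
  event 8 (t=40: SET z = 21): x unchanged
Final: x = 34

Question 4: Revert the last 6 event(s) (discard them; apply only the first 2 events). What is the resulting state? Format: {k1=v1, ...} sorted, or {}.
Answer: {x=15, z=1}

Derivation:
Keep first 2 events (discard last 6):
  after event 1 (t=7: SET x = 15): {x=15}
  after event 2 (t=8: INC z by 1): {x=15, z=1}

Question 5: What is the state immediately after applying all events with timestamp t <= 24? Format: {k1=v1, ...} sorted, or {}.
Apply events with t <= 24 (5 events):
  after event 1 (t=7: SET x = 15): {x=15}
  after event 2 (t=8: INC z by 1): {x=15, z=1}
  after event 3 (t=15: SET x = -10): {x=-10, z=1}
  after event 4 (t=18: SET z = -13): {x=-10, z=-13}
  after event 5 (t=24: DEC y by 15): {x=-10, y=-15, z=-13}

Answer: {x=-10, y=-15, z=-13}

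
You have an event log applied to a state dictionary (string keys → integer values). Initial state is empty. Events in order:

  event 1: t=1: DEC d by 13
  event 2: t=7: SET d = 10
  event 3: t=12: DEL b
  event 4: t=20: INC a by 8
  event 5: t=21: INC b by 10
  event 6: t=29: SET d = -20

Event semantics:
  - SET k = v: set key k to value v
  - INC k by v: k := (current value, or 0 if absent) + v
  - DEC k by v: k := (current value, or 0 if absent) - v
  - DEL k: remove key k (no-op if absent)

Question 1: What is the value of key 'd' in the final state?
Track key 'd' through all 6 events:
  event 1 (t=1: DEC d by 13): d (absent) -> -13
  event 2 (t=7: SET d = 10): d -13 -> 10
  event 3 (t=12: DEL b): d unchanged
  event 4 (t=20: INC a by 8): d unchanged
  event 5 (t=21: INC b by 10): d unchanged
  event 6 (t=29: SET d = -20): d 10 -> -20
Final: d = -20

Answer: -20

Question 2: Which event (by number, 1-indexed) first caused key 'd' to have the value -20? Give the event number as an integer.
Answer: 6

Derivation:
Looking for first event where d becomes -20:
  event 1: d = -13
  event 2: d = 10
  event 3: d = 10
  event 4: d = 10
  event 5: d = 10
  event 6: d 10 -> -20  <-- first match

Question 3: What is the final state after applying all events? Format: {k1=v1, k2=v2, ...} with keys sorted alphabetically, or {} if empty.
Answer: {a=8, b=10, d=-20}

Derivation:
  after event 1 (t=1: DEC d by 13): {d=-13}
  after event 2 (t=7: SET d = 10): {d=10}
  after event 3 (t=12: DEL b): {d=10}
  after event 4 (t=20: INC a by 8): {a=8, d=10}
  after event 5 (t=21: INC b by 10): {a=8, b=10, d=10}
  after event 6 (t=29: SET d = -20): {a=8, b=10, d=-20}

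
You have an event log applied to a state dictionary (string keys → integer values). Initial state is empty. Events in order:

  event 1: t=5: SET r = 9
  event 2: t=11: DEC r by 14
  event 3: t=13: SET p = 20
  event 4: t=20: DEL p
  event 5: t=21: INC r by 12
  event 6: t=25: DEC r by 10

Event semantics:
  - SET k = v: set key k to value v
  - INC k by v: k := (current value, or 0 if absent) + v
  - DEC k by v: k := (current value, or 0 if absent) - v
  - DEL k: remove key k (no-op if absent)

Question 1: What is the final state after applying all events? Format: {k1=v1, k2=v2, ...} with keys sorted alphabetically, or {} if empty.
Answer: {r=-3}

Derivation:
  after event 1 (t=5: SET r = 9): {r=9}
  after event 2 (t=11: DEC r by 14): {r=-5}
  after event 3 (t=13: SET p = 20): {p=20, r=-5}
  after event 4 (t=20: DEL p): {r=-5}
  after event 5 (t=21: INC r by 12): {r=7}
  after event 6 (t=25: DEC r by 10): {r=-3}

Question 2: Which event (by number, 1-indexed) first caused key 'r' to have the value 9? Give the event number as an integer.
Looking for first event where r becomes 9:
  event 1: r (absent) -> 9  <-- first match

Answer: 1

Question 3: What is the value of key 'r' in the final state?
Answer: -3

Derivation:
Track key 'r' through all 6 events:
  event 1 (t=5: SET r = 9): r (absent) -> 9
  event 2 (t=11: DEC r by 14): r 9 -> -5
  event 3 (t=13: SET p = 20): r unchanged
  event 4 (t=20: DEL p): r unchanged
  event 5 (t=21: INC r by 12): r -5 -> 7
  event 6 (t=25: DEC r by 10): r 7 -> -3
Final: r = -3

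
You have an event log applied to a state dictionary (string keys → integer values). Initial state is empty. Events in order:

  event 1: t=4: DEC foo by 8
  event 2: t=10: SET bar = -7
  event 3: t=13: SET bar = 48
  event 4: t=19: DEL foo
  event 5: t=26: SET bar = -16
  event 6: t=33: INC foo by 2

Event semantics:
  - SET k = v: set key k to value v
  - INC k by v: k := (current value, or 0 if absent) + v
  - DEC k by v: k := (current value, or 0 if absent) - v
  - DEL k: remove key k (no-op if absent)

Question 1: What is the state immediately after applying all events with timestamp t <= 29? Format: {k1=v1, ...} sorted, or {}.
Apply events with t <= 29 (5 events):
  after event 1 (t=4: DEC foo by 8): {foo=-8}
  after event 2 (t=10: SET bar = -7): {bar=-7, foo=-8}
  after event 3 (t=13: SET bar = 48): {bar=48, foo=-8}
  after event 4 (t=19: DEL foo): {bar=48}
  after event 5 (t=26: SET bar = -16): {bar=-16}

Answer: {bar=-16}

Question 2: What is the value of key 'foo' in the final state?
Track key 'foo' through all 6 events:
  event 1 (t=4: DEC foo by 8): foo (absent) -> -8
  event 2 (t=10: SET bar = -7): foo unchanged
  event 3 (t=13: SET bar = 48): foo unchanged
  event 4 (t=19: DEL foo): foo -8 -> (absent)
  event 5 (t=26: SET bar = -16): foo unchanged
  event 6 (t=33: INC foo by 2): foo (absent) -> 2
Final: foo = 2

Answer: 2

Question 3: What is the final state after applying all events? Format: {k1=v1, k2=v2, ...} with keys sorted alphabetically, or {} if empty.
Answer: {bar=-16, foo=2}

Derivation:
  after event 1 (t=4: DEC foo by 8): {foo=-8}
  after event 2 (t=10: SET bar = -7): {bar=-7, foo=-8}
  after event 3 (t=13: SET bar = 48): {bar=48, foo=-8}
  after event 4 (t=19: DEL foo): {bar=48}
  after event 5 (t=26: SET bar = -16): {bar=-16}
  after event 6 (t=33: INC foo by 2): {bar=-16, foo=2}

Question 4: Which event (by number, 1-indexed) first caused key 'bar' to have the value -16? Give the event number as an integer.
Answer: 5

Derivation:
Looking for first event where bar becomes -16:
  event 2: bar = -7
  event 3: bar = 48
  event 4: bar = 48
  event 5: bar 48 -> -16  <-- first match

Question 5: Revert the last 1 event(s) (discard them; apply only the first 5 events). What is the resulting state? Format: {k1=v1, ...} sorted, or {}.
Keep first 5 events (discard last 1):
  after event 1 (t=4: DEC foo by 8): {foo=-8}
  after event 2 (t=10: SET bar = -7): {bar=-7, foo=-8}
  after event 3 (t=13: SET bar = 48): {bar=48, foo=-8}
  after event 4 (t=19: DEL foo): {bar=48}
  after event 5 (t=26: SET bar = -16): {bar=-16}

Answer: {bar=-16}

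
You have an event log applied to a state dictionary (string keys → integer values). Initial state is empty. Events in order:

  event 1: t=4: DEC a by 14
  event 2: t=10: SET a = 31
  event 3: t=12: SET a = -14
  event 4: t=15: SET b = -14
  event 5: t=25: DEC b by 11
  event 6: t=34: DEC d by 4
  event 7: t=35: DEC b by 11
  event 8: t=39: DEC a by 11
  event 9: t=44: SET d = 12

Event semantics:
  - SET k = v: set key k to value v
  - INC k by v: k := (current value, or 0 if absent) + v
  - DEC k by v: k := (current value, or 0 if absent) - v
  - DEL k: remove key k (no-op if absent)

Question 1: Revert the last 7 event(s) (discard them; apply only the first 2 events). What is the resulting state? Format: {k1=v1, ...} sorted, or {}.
Answer: {a=31}

Derivation:
Keep first 2 events (discard last 7):
  after event 1 (t=4: DEC a by 14): {a=-14}
  after event 2 (t=10: SET a = 31): {a=31}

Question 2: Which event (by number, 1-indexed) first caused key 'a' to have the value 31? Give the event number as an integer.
Answer: 2

Derivation:
Looking for first event where a becomes 31:
  event 1: a = -14
  event 2: a -14 -> 31  <-- first match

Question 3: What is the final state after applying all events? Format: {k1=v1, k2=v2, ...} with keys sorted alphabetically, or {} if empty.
Answer: {a=-25, b=-36, d=12}

Derivation:
  after event 1 (t=4: DEC a by 14): {a=-14}
  after event 2 (t=10: SET a = 31): {a=31}
  after event 3 (t=12: SET a = -14): {a=-14}
  after event 4 (t=15: SET b = -14): {a=-14, b=-14}
  after event 5 (t=25: DEC b by 11): {a=-14, b=-25}
  after event 6 (t=34: DEC d by 4): {a=-14, b=-25, d=-4}
  after event 7 (t=35: DEC b by 11): {a=-14, b=-36, d=-4}
  after event 8 (t=39: DEC a by 11): {a=-25, b=-36, d=-4}
  after event 9 (t=44: SET d = 12): {a=-25, b=-36, d=12}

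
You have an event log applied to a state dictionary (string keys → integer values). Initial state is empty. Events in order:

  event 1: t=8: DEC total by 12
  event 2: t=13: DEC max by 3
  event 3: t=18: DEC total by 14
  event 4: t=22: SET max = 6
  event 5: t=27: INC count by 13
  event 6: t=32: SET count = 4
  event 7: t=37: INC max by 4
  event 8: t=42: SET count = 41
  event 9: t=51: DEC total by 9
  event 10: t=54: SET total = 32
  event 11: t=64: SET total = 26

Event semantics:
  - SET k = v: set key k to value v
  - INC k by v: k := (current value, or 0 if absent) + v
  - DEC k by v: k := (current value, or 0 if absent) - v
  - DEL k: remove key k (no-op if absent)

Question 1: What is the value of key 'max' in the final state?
Answer: 10

Derivation:
Track key 'max' through all 11 events:
  event 1 (t=8: DEC total by 12): max unchanged
  event 2 (t=13: DEC max by 3): max (absent) -> -3
  event 3 (t=18: DEC total by 14): max unchanged
  event 4 (t=22: SET max = 6): max -3 -> 6
  event 5 (t=27: INC count by 13): max unchanged
  event 6 (t=32: SET count = 4): max unchanged
  event 7 (t=37: INC max by 4): max 6 -> 10
  event 8 (t=42: SET count = 41): max unchanged
  event 9 (t=51: DEC total by 9): max unchanged
  event 10 (t=54: SET total = 32): max unchanged
  event 11 (t=64: SET total = 26): max unchanged
Final: max = 10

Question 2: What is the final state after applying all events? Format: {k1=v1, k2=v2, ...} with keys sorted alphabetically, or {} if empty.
Answer: {count=41, max=10, total=26}

Derivation:
  after event 1 (t=8: DEC total by 12): {total=-12}
  after event 2 (t=13: DEC max by 3): {max=-3, total=-12}
  after event 3 (t=18: DEC total by 14): {max=-3, total=-26}
  after event 4 (t=22: SET max = 6): {max=6, total=-26}
  after event 5 (t=27: INC count by 13): {count=13, max=6, total=-26}
  after event 6 (t=32: SET count = 4): {count=4, max=6, total=-26}
  after event 7 (t=37: INC max by 4): {count=4, max=10, total=-26}
  after event 8 (t=42: SET count = 41): {count=41, max=10, total=-26}
  after event 9 (t=51: DEC total by 9): {count=41, max=10, total=-35}
  after event 10 (t=54: SET total = 32): {count=41, max=10, total=32}
  after event 11 (t=64: SET total = 26): {count=41, max=10, total=26}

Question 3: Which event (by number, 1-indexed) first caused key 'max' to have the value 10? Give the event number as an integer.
Answer: 7

Derivation:
Looking for first event where max becomes 10:
  event 2: max = -3
  event 3: max = -3
  event 4: max = 6
  event 5: max = 6
  event 6: max = 6
  event 7: max 6 -> 10  <-- first match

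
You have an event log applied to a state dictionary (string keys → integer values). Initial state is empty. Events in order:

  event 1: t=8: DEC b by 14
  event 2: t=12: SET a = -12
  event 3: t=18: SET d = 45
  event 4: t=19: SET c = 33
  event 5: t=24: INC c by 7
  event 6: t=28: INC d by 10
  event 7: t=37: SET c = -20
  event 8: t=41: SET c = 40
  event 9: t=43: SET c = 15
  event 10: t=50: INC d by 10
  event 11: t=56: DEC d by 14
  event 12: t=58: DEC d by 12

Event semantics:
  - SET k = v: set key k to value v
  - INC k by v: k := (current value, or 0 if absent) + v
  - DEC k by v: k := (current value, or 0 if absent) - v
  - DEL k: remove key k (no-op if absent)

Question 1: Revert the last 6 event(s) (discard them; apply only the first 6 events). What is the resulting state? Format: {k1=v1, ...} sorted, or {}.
Keep first 6 events (discard last 6):
  after event 1 (t=8: DEC b by 14): {b=-14}
  after event 2 (t=12: SET a = -12): {a=-12, b=-14}
  after event 3 (t=18: SET d = 45): {a=-12, b=-14, d=45}
  after event 4 (t=19: SET c = 33): {a=-12, b=-14, c=33, d=45}
  after event 5 (t=24: INC c by 7): {a=-12, b=-14, c=40, d=45}
  after event 6 (t=28: INC d by 10): {a=-12, b=-14, c=40, d=55}

Answer: {a=-12, b=-14, c=40, d=55}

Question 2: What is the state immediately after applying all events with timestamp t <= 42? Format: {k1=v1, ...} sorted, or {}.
Answer: {a=-12, b=-14, c=40, d=55}

Derivation:
Apply events with t <= 42 (8 events):
  after event 1 (t=8: DEC b by 14): {b=-14}
  after event 2 (t=12: SET a = -12): {a=-12, b=-14}
  after event 3 (t=18: SET d = 45): {a=-12, b=-14, d=45}
  after event 4 (t=19: SET c = 33): {a=-12, b=-14, c=33, d=45}
  after event 5 (t=24: INC c by 7): {a=-12, b=-14, c=40, d=45}
  after event 6 (t=28: INC d by 10): {a=-12, b=-14, c=40, d=55}
  after event 7 (t=37: SET c = -20): {a=-12, b=-14, c=-20, d=55}
  after event 8 (t=41: SET c = 40): {a=-12, b=-14, c=40, d=55}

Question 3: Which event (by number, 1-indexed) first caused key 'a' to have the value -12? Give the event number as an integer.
Answer: 2

Derivation:
Looking for first event where a becomes -12:
  event 2: a (absent) -> -12  <-- first match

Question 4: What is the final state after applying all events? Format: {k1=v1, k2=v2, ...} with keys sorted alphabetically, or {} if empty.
  after event 1 (t=8: DEC b by 14): {b=-14}
  after event 2 (t=12: SET a = -12): {a=-12, b=-14}
  after event 3 (t=18: SET d = 45): {a=-12, b=-14, d=45}
  after event 4 (t=19: SET c = 33): {a=-12, b=-14, c=33, d=45}
  after event 5 (t=24: INC c by 7): {a=-12, b=-14, c=40, d=45}
  after event 6 (t=28: INC d by 10): {a=-12, b=-14, c=40, d=55}
  after event 7 (t=37: SET c = -20): {a=-12, b=-14, c=-20, d=55}
  after event 8 (t=41: SET c = 40): {a=-12, b=-14, c=40, d=55}
  after event 9 (t=43: SET c = 15): {a=-12, b=-14, c=15, d=55}
  after event 10 (t=50: INC d by 10): {a=-12, b=-14, c=15, d=65}
  after event 11 (t=56: DEC d by 14): {a=-12, b=-14, c=15, d=51}
  after event 12 (t=58: DEC d by 12): {a=-12, b=-14, c=15, d=39}

Answer: {a=-12, b=-14, c=15, d=39}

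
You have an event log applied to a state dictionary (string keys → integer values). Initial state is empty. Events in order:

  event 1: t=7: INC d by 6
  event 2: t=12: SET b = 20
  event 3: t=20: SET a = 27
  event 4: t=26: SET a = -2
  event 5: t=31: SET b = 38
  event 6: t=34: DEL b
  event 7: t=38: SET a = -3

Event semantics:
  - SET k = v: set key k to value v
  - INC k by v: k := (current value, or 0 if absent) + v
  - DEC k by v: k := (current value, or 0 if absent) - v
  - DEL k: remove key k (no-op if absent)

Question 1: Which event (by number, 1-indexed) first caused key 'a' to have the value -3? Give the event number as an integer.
Answer: 7

Derivation:
Looking for first event where a becomes -3:
  event 3: a = 27
  event 4: a = -2
  event 5: a = -2
  event 6: a = -2
  event 7: a -2 -> -3  <-- first match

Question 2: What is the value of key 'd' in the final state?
Answer: 6

Derivation:
Track key 'd' through all 7 events:
  event 1 (t=7: INC d by 6): d (absent) -> 6
  event 2 (t=12: SET b = 20): d unchanged
  event 3 (t=20: SET a = 27): d unchanged
  event 4 (t=26: SET a = -2): d unchanged
  event 5 (t=31: SET b = 38): d unchanged
  event 6 (t=34: DEL b): d unchanged
  event 7 (t=38: SET a = -3): d unchanged
Final: d = 6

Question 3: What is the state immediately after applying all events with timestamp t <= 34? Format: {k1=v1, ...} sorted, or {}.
Apply events with t <= 34 (6 events):
  after event 1 (t=7: INC d by 6): {d=6}
  after event 2 (t=12: SET b = 20): {b=20, d=6}
  after event 3 (t=20: SET a = 27): {a=27, b=20, d=6}
  after event 4 (t=26: SET a = -2): {a=-2, b=20, d=6}
  after event 5 (t=31: SET b = 38): {a=-2, b=38, d=6}
  after event 6 (t=34: DEL b): {a=-2, d=6}

Answer: {a=-2, d=6}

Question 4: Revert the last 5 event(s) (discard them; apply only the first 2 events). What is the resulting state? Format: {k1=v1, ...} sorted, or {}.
Answer: {b=20, d=6}

Derivation:
Keep first 2 events (discard last 5):
  after event 1 (t=7: INC d by 6): {d=6}
  after event 2 (t=12: SET b = 20): {b=20, d=6}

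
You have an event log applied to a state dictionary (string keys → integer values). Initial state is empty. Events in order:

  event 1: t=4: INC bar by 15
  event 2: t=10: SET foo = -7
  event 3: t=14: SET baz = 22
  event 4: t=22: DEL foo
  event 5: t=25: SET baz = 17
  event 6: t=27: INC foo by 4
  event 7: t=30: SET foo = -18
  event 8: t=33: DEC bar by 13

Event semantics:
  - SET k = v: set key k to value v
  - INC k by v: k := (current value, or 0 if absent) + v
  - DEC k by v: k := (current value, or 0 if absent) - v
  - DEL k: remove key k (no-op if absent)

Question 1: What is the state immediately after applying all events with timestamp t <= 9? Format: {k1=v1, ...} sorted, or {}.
Answer: {bar=15}

Derivation:
Apply events with t <= 9 (1 events):
  after event 1 (t=4: INC bar by 15): {bar=15}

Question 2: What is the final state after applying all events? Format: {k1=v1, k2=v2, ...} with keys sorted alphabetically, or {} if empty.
Answer: {bar=2, baz=17, foo=-18}

Derivation:
  after event 1 (t=4: INC bar by 15): {bar=15}
  after event 2 (t=10: SET foo = -7): {bar=15, foo=-7}
  after event 3 (t=14: SET baz = 22): {bar=15, baz=22, foo=-7}
  after event 4 (t=22: DEL foo): {bar=15, baz=22}
  after event 5 (t=25: SET baz = 17): {bar=15, baz=17}
  after event 6 (t=27: INC foo by 4): {bar=15, baz=17, foo=4}
  after event 7 (t=30: SET foo = -18): {bar=15, baz=17, foo=-18}
  after event 8 (t=33: DEC bar by 13): {bar=2, baz=17, foo=-18}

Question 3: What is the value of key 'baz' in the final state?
Track key 'baz' through all 8 events:
  event 1 (t=4: INC bar by 15): baz unchanged
  event 2 (t=10: SET foo = -7): baz unchanged
  event 3 (t=14: SET baz = 22): baz (absent) -> 22
  event 4 (t=22: DEL foo): baz unchanged
  event 5 (t=25: SET baz = 17): baz 22 -> 17
  event 6 (t=27: INC foo by 4): baz unchanged
  event 7 (t=30: SET foo = -18): baz unchanged
  event 8 (t=33: DEC bar by 13): baz unchanged
Final: baz = 17

Answer: 17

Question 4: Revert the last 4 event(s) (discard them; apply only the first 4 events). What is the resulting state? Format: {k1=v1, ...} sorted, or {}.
Answer: {bar=15, baz=22}

Derivation:
Keep first 4 events (discard last 4):
  after event 1 (t=4: INC bar by 15): {bar=15}
  after event 2 (t=10: SET foo = -7): {bar=15, foo=-7}
  after event 3 (t=14: SET baz = 22): {bar=15, baz=22, foo=-7}
  after event 4 (t=22: DEL foo): {bar=15, baz=22}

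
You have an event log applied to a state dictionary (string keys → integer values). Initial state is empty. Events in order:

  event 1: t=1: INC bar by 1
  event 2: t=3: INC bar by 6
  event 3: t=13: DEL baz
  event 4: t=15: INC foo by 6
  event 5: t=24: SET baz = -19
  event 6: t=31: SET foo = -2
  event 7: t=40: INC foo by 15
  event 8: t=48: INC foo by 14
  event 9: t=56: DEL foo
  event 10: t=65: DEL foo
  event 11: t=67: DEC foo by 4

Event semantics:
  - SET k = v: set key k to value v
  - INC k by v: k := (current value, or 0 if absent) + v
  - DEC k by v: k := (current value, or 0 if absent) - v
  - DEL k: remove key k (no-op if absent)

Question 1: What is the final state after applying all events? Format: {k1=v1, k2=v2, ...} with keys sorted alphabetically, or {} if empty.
Answer: {bar=7, baz=-19, foo=-4}

Derivation:
  after event 1 (t=1: INC bar by 1): {bar=1}
  after event 2 (t=3: INC bar by 6): {bar=7}
  after event 3 (t=13: DEL baz): {bar=7}
  after event 4 (t=15: INC foo by 6): {bar=7, foo=6}
  after event 5 (t=24: SET baz = -19): {bar=7, baz=-19, foo=6}
  after event 6 (t=31: SET foo = -2): {bar=7, baz=-19, foo=-2}
  after event 7 (t=40: INC foo by 15): {bar=7, baz=-19, foo=13}
  after event 8 (t=48: INC foo by 14): {bar=7, baz=-19, foo=27}
  after event 9 (t=56: DEL foo): {bar=7, baz=-19}
  after event 10 (t=65: DEL foo): {bar=7, baz=-19}
  after event 11 (t=67: DEC foo by 4): {bar=7, baz=-19, foo=-4}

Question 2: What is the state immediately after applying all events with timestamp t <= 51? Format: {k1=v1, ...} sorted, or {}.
Apply events with t <= 51 (8 events):
  after event 1 (t=1: INC bar by 1): {bar=1}
  after event 2 (t=3: INC bar by 6): {bar=7}
  after event 3 (t=13: DEL baz): {bar=7}
  after event 4 (t=15: INC foo by 6): {bar=7, foo=6}
  after event 5 (t=24: SET baz = -19): {bar=7, baz=-19, foo=6}
  after event 6 (t=31: SET foo = -2): {bar=7, baz=-19, foo=-2}
  after event 7 (t=40: INC foo by 15): {bar=7, baz=-19, foo=13}
  after event 8 (t=48: INC foo by 14): {bar=7, baz=-19, foo=27}

Answer: {bar=7, baz=-19, foo=27}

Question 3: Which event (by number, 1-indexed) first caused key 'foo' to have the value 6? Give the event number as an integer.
Looking for first event where foo becomes 6:
  event 4: foo (absent) -> 6  <-- first match

Answer: 4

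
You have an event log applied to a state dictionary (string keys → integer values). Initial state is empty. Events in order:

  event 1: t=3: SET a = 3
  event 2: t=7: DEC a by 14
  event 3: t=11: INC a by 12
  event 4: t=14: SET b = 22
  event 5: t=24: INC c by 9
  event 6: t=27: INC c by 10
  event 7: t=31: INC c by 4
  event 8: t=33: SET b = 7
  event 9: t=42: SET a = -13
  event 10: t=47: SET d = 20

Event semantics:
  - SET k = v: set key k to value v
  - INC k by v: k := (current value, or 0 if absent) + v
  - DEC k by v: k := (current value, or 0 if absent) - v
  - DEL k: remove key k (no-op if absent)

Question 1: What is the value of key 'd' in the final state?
Track key 'd' through all 10 events:
  event 1 (t=3: SET a = 3): d unchanged
  event 2 (t=7: DEC a by 14): d unchanged
  event 3 (t=11: INC a by 12): d unchanged
  event 4 (t=14: SET b = 22): d unchanged
  event 5 (t=24: INC c by 9): d unchanged
  event 6 (t=27: INC c by 10): d unchanged
  event 7 (t=31: INC c by 4): d unchanged
  event 8 (t=33: SET b = 7): d unchanged
  event 9 (t=42: SET a = -13): d unchanged
  event 10 (t=47: SET d = 20): d (absent) -> 20
Final: d = 20

Answer: 20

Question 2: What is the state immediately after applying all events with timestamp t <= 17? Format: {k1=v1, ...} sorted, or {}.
Apply events with t <= 17 (4 events):
  after event 1 (t=3: SET a = 3): {a=3}
  after event 2 (t=7: DEC a by 14): {a=-11}
  after event 3 (t=11: INC a by 12): {a=1}
  after event 4 (t=14: SET b = 22): {a=1, b=22}

Answer: {a=1, b=22}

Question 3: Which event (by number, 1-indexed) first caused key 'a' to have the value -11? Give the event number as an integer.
Looking for first event where a becomes -11:
  event 1: a = 3
  event 2: a 3 -> -11  <-- first match

Answer: 2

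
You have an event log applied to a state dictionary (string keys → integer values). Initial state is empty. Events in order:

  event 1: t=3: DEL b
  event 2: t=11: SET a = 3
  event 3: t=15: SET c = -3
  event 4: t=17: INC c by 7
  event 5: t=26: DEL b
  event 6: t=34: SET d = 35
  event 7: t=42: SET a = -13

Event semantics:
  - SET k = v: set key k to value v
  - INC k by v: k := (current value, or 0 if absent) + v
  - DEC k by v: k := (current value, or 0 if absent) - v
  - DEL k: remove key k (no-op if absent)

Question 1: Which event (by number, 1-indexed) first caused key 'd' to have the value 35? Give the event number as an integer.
Looking for first event where d becomes 35:
  event 6: d (absent) -> 35  <-- first match

Answer: 6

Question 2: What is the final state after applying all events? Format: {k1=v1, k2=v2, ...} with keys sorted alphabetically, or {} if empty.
  after event 1 (t=3: DEL b): {}
  after event 2 (t=11: SET a = 3): {a=3}
  after event 3 (t=15: SET c = -3): {a=3, c=-3}
  after event 4 (t=17: INC c by 7): {a=3, c=4}
  after event 5 (t=26: DEL b): {a=3, c=4}
  after event 6 (t=34: SET d = 35): {a=3, c=4, d=35}
  after event 7 (t=42: SET a = -13): {a=-13, c=4, d=35}

Answer: {a=-13, c=4, d=35}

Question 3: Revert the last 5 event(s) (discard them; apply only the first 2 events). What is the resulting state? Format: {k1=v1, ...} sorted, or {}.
Answer: {a=3}

Derivation:
Keep first 2 events (discard last 5):
  after event 1 (t=3: DEL b): {}
  after event 2 (t=11: SET a = 3): {a=3}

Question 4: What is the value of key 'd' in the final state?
Track key 'd' through all 7 events:
  event 1 (t=3: DEL b): d unchanged
  event 2 (t=11: SET a = 3): d unchanged
  event 3 (t=15: SET c = -3): d unchanged
  event 4 (t=17: INC c by 7): d unchanged
  event 5 (t=26: DEL b): d unchanged
  event 6 (t=34: SET d = 35): d (absent) -> 35
  event 7 (t=42: SET a = -13): d unchanged
Final: d = 35

Answer: 35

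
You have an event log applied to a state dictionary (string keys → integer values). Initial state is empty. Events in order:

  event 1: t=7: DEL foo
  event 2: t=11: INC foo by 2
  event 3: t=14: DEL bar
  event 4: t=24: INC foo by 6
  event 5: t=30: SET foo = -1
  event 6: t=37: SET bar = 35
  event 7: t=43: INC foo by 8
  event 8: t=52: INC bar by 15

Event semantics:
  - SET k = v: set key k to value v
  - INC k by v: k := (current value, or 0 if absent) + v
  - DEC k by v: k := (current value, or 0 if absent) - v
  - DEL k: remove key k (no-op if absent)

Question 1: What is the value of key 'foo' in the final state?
Track key 'foo' through all 8 events:
  event 1 (t=7: DEL foo): foo (absent) -> (absent)
  event 2 (t=11: INC foo by 2): foo (absent) -> 2
  event 3 (t=14: DEL bar): foo unchanged
  event 4 (t=24: INC foo by 6): foo 2 -> 8
  event 5 (t=30: SET foo = -1): foo 8 -> -1
  event 6 (t=37: SET bar = 35): foo unchanged
  event 7 (t=43: INC foo by 8): foo -1 -> 7
  event 8 (t=52: INC bar by 15): foo unchanged
Final: foo = 7

Answer: 7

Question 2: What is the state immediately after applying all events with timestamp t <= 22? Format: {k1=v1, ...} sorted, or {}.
Answer: {foo=2}

Derivation:
Apply events with t <= 22 (3 events):
  after event 1 (t=7: DEL foo): {}
  after event 2 (t=11: INC foo by 2): {foo=2}
  after event 3 (t=14: DEL bar): {foo=2}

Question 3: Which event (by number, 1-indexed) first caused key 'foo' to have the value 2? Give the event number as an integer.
Answer: 2

Derivation:
Looking for first event where foo becomes 2:
  event 2: foo (absent) -> 2  <-- first match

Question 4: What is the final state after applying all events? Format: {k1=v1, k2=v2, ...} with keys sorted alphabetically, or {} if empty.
  after event 1 (t=7: DEL foo): {}
  after event 2 (t=11: INC foo by 2): {foo=2}
  after event 3 (t=14: DEL bar): {foo=2}
  after event 4 (t=24: INC foo by 6): {foo=8}
  after event 5 (t=30: SET foo = -1): {foo=-1}
  after event 6 (t=37: SET bar = 35): {bar=35, foo=-1}
  after event 7 (t=43: INC foo by 8): {bar=35, foo=7}
  after event 8 (t=52: INC bar by 15): {bar=50, foo=7}

Answer: {bar=50, foo=7}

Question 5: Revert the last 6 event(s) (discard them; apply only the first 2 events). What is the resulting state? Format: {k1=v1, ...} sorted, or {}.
Answer: {foo=2}

Derivation:
Keep first 2 events (discard last 6):
  after event 1 (t=7: DEL foo): {}
  after event 2 (t=11: INC foo by 2): {foo=2}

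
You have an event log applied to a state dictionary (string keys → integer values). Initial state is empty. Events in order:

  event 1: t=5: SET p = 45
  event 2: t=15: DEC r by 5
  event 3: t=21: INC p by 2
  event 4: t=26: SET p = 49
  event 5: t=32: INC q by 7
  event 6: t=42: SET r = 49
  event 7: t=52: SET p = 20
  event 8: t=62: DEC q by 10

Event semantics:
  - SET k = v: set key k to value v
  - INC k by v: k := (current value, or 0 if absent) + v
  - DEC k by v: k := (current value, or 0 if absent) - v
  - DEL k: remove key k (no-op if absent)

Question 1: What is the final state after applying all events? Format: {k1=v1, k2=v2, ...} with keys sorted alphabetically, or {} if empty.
  after event 1 (t=5: SET p = 45): {p=45}
  after event 2 (t=15: DEC r by 5): {p=45, r=-5}
  after event 3 (t=21: INC p by 2): {p=47, r=-5}
  after event 4 (t=26: SET p = 49): {p=49, r=-5}
  after event 5 (t=32: INC q by 7): {p=49, q=7, r=-5}
  after event 6 (t=42: SET r = 49): {p=49, q=7, r=49}
  after event 7 (t=52: SET p = 20): {p=20, q=7, r=49}
  after event 8 (t=62: DEC q by 10): {p=20, q=-3, r=49}

Answer: {p=20, q=-3, r=49}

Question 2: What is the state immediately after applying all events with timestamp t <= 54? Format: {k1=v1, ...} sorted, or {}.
Answer: {p=20, q=7, r=49}

Derivation:
Apply events with t <= 54 (7 events):
  after event 1 (t=5: SET p = 45): {p=45}
  after event 2 (t=15: DEC r by 5): {p=45, r=-5}
  after event 3 (t=21: INC p by 2): {p=47, r=-5}
  after event 4 (t=26: SET p = 49): {p=49, r=-5}
  after event 5 (t=32: INC q by 7): {p=49, q=7, r=-5}
  after event 6 (t=42: SET r = 49): {p=49, q=7, r=49}
  after event 7 (t=52: SET p = 20): {p=20, q=7, r=49}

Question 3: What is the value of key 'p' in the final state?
Track key 'p' through all 8 events:
  event 1 (t=5: SET p = 45): p (absent) -> 45
  event 2 (t=15: DEC r by 5): p unchanged
  event 3 (t=21: INC p by 2): p 45 -> 47
  event 4 (t=26: SET p = 49): p 47 -> 49
  event 5 (t=32: INC q by 7): p unchanged
  event 6 (t=42: SET r = 49): p unchanged
  event 7 (t=52: SET p = 20): p 49 -> 20
  event 8 (t=62: DEC q by 10): p unchanged
Final: p = 20

Answer: 20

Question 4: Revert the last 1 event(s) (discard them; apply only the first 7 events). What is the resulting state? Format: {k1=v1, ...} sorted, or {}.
Keep first 7 events (discard last 1):
  after event 1 (t=5: SET p = 45): {p=45}
  after event 2 (t=15: DEC r by 5): {p=45, r=-5}
  after event 3 (t=21: INC p by 2): {p=47, r=-5}
  after event 4 (t=26: SET p = 49): {p=49, r=-5}
  after event 5 (t=32: INC q by 7): {p=49, q=7, r=-5}
  after event 6 (t=42: SET r = 49): {p=49, q=7, r=49}
  after event 7 (t=52: SET p = 20): {p=20, q=7, r=49}

Answer: {p=20, q=7, r=49}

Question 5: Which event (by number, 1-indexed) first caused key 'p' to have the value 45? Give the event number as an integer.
Looking for first event where p becomes 45:
  event 1: p (absent) -> 45  <-- first match

Answer: 1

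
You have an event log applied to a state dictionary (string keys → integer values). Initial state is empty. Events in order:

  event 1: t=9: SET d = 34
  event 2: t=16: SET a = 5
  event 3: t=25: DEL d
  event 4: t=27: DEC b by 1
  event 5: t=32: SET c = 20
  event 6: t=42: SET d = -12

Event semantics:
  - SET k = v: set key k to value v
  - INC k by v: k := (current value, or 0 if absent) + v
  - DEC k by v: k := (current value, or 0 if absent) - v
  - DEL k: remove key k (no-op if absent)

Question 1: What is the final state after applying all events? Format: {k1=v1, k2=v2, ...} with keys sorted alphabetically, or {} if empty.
Answer: {a=5, b=-1, c=20, d=-12}

Derivation:
  after event 1 (t=9: SET d = 34): {d=34}
  after event 2 (t=16: SET a = 5): {a=5, d=34}
  after event 3 (t=25: DEL d): {a=5}
  after event 4 (t=27: DEC b by 1): {a=5, b=-1}
  after event 5 (t=32: SET c = 20): {a=5, b=-1, c=20}
  after event 6 (t=42: SET d = -12): {a=5, b=-1, c=20, d=-12}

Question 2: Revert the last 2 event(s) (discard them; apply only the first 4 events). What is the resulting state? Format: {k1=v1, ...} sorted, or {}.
Keep first 4 events (discard last 2):
  after event 1 (t=9: SET d = 34): {d=34}
  after event 2 (t=16: SET a = 5): {a=5, d=34}
  after event 3 (t=25: DEL d): {a=5}
  after event 4 (t=27: DEC b by 1): {a=5, b=-1}

Answer: {a=5, b=-1}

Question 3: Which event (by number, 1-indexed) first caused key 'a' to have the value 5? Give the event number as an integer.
Looking for first event where a becomes 5:
  event 2: a (absent) -> 5  <-- first match

Answer: 2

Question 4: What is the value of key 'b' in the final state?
Answer: -1

Derivation:
Track key 'b' through all 6 events:
  event 1 (t=9: SET d = 34): b unchanged
  event 2 (t=16: SET a = 5): b unchanged
  event 3 (t=25: DEL d): b unchanged
  event 4 (t=27: DEC b by 1): b (absent) -> -1
  event 5 (t=32: SET c = 20): b unchanged
  event 6 (t=42: SET d = -12): b unchanged
Final: b = -1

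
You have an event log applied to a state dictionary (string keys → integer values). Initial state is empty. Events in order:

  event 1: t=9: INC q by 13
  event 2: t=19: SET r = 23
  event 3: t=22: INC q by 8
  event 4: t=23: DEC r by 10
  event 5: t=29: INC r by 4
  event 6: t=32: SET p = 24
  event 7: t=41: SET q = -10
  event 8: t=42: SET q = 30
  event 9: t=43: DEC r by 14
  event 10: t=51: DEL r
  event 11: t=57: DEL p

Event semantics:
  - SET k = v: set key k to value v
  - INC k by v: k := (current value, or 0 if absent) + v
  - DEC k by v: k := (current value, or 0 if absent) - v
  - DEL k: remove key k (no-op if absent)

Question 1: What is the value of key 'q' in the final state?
Answer: 30

Derivation:
Track key 'q' through all 11 events:
  event 1 (t=9: INC q by 13): q (absent) -> 13
  event 2 (t=19: SET r = 23): q unchanged
  event 3 (t=22: INC q by 8): q 13 -> 21
  event 4 (t=23: DEC r by 10): q unchanged
  event 5 (t=29: INC r by 4): q unchanged
  event 6 (t=32: SET p = 24): q unchanged
  event 7 (t=41: SET q = -10): q 21 -> -10
  event 8 (t=42: SET q = 30): q -10 -> 30
  event 9 (t=43: DEC r by 14): q unchanged
  event 10 (t=51: DEL r): q unchanged
  event 11 (t=57: DEL p): q unchanged
Final: q = 30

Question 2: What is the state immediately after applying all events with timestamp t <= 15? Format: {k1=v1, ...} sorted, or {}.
Answer: {q=13}

Derivation:
Apply events with t <= 15 (1 events):
  after event 1 (t=9: INC q by 13): {q=13}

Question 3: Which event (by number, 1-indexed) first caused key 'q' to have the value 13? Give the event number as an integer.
Answer: 1

Derivation:
Looking for first event where q becomes 13:
  event 1: q (absent) -> 13  <-- first match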